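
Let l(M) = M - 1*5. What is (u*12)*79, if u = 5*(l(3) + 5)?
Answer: 14220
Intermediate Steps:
l(M) = -5 + M (l(M) = M - 5 = -5 + M)
u = 15 (u = 5*((-5 + 3) + 5) = 5*(-2 + 5) = 5*3 = 15)
(u*12)*79 = (15*12)*79 = 180*79 = 14220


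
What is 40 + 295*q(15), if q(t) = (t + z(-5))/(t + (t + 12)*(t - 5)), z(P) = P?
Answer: 2870/57 ≈ 50.351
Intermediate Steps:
q(t) = (-5 + t)/(t + (-5 + t)*(12 + t)) (q(t) = (t - 5)/(t + (t + 12)*(t - 5)) = (-5 + t)/(t + (12 + t)*(-5 + t)) = (-5 + t)/(t + (-5 + t)*(12 + t)))
40 + 295*q(15) = 40 + 295*((-5 + 15)/(-60 + 15² + 8*15)) = 40 + 295*(10/(-60 + 225 + 120)) = 40 + 295*(10/285) = 40 + 295*((1/285)*10) = 40 + 295*(2/57) = 40 + 590/57 = 2870/57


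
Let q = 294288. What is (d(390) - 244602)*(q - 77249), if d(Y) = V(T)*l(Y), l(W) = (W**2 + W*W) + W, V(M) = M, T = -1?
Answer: -119196082488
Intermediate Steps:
l(W) = W + 2*W**2 (l(W) = (W**2 + W**2) + W = 2*W**2 + W = W + 2*W**2)
d(Y) = -Y*(1 + 2*Y)
(d(390) - 244602)*(q - 77249) = (-1*390*(1 + 2*390) - 244602)*(294288 - 77249) = (-1*390*(1 + 780) - 244602)*217039 = (-1*390*781 - 244602)*217039 = (-304590 - 244602)*217039 = -549192*217039 = -119196082488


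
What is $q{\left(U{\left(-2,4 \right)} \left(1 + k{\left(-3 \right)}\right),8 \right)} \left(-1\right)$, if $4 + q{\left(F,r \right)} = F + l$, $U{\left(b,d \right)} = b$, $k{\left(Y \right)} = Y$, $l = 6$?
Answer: $-6$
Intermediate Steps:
$q{\left(F,r \right)} = 2 + F$ ($q{\left(F,r \right)} = -4 + \left(F + 6\right) = -4 + \left(6 + F\right) = 2 + F$)
$q{\left(U{\left(-2,4 \right)} \left(1 + k{\left(-3 \right)}\right),8 \right)} \left(-1\right) = \left(2 - 2 \left(1 - 3\right)\right) \left(-1\right) = \left(2 - -4\right) \left(-1\right) = \left(2 + 4\right) \left(-1\right) = 6 \left(-1\right) = -6$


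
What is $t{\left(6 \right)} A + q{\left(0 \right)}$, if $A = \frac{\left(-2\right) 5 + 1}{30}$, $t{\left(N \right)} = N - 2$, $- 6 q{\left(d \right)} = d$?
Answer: $- \frac{6}{5} \approx -1.2$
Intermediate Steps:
$q{\left(d \right)} = - \frac{d}{6}$
$t{\left(N \right)} = -2 + N$ ($t{\left(N \right)} = N - 2 = -2 + N$)
$A = - \frac{3}{10}$ ($A = \left(-10 + 1\right) \frac{1}{30} = \left(-9\right) \frac{1}{30} = - \frac{3}{10} \approx -0.3$)
$t{\left(6 \right)} A + q{\left(0 \right)} = \left(-2 + 6\right) \left(- \frac{3}{10}\right) - 0 = 4 \left(- \frac{3}{10}\right) + 0 = - \frac{6}{5} + 0 = - \frac{6}{5}$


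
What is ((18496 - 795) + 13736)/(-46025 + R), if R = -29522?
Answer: -31437/75547 ≈ -0.41613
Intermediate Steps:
((18496 - 795) + 13736)/(-46025 + R) = ((18496 - 795) + 13736)/(-46025 - 29522) = (17701 + 13736)/(-75547) = 31437*(-1/75547) = -31437/75547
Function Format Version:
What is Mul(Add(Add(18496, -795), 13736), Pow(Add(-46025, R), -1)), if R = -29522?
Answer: Rational(-31437, 75547) ≈ -0.41613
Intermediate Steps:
Mul(Add(Add(18496, -795), 13736), Pow(Add(-46025, R), -1)) = Mul(Add(Add(18496, -795), 13736), Pow(Add(-46025, -29522), -1)) = Mul(Add(17701, 13736), Pow(-75547, -1)) = Mul(31437, Rational(-1, 75547)) = Rational(-31437, 75547)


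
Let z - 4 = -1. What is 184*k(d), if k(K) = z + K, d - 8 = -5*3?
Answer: -736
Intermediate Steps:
z = 3 (z = 4 - 1 = 3)
d = -7 (d = 8 - 5*3 = 8 - 15 = -7)
k(K) = 3 + K
184*k(d) = 184*(3 - 7) = 184*(-4) = -736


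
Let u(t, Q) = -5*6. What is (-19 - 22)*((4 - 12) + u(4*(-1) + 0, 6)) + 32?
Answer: 1590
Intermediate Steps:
u(t, Q) = -30
(-19 - 22)*((4 - 12) + u(4*(-1) + 0, 6)) + 32 = (-19 - 22)*((4 - 12) - 30) + 32 = -41*(-8 - 30) + 32 = -41*(-38) + 32 = 1558 + 32 = 1590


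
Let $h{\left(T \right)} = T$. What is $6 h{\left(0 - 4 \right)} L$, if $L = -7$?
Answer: $168$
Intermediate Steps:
$6 h{\left(0 - 4 \right)} L = 6 \left(0 - 4\right) \left(-7\right) = 6 \left(-4\right) \left(-7\right) = \left(-24\right) \left(-7\right) = 168$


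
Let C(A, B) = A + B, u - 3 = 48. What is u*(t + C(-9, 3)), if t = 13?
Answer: 357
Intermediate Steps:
u = 51 (u = 3 + 48 = 51)
u*(t + C(-9, 3)) = 51*(13 + (-9 + 3)) = 51*(13 - 6) = 51*7 = 357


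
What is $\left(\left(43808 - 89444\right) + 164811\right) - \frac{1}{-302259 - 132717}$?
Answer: $\frac{51838264801}{434976} \approx 1.1918 \cdot 10^{5}$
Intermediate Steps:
$\left(\left(43808 - 89444\right) + 164811\right) - \frac{1}{-302259 - 132717} = \left(-45636 + 164811\right) - \frac{1}{-434976} = 119175 - - \frac{1}{434976} = 119175 + \frac{1}{434976} = \frac{51838264801}{434976}$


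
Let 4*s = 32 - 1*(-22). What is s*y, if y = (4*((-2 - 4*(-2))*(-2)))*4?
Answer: -2592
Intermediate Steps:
s = 27/2 (s = (32 - 1*(-22))/4 = (32 + 22)/4 = (1/4)*54 = 27/2 ≈ 13.500)
y = -192 (y = (4*((-2 + 8)*(-2)))*4 = (4*(6*(-2)))*4 = (4*(-12))*4 = -48*4 = -192)
s*y = (27/2)*(-192) = -2592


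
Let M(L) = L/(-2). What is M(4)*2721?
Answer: -5442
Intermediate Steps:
M(L) = -L/2 (M(L) = L*(-½) = -L/2)
M(4)*2721 = -½*4*2721 = -2*2721 = -5442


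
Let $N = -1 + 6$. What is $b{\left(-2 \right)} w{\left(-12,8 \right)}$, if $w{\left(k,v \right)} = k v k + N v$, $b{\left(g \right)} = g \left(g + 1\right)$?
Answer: $2384$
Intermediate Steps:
$N = 5$
$b{\left(g \right)} = g \left(1 + g\right)$
$w{\left(k,v \right)} = 5 v + v k^{2}$ ($w{\left(k,v \right)} = k v k + 5 v = v k^{2} + 5 v = 5 v + v k^{2}$)
$b{\left(-2 \right)} w{\left(-12,8 \right)} = - 2 \left(1 - 2\right) 8 \left(5 + \left(-12\right)^{2}\right) = \left(-2\right) \left(-1\right) 8 \left(5 + 144\right) = 2 \cdot 8 \cdot 149 = 2 \cdot 1192 = 2384$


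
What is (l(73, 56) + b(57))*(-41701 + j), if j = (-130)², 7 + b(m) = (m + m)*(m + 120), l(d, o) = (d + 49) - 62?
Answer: -501749031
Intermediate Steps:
l(d, o) = -13 + d (l(d, o) = (49 + d) - 62 = -13 + d)
b(m) = -7 + 2*m*(120 + m) (b(m) = -7 + (m + m)*(m + 120) = -7 + (2*m)*(120 + m) = -7 + 2*m*(120 + m))
j = 16900
(l(73, 56) + b(57))*(-41701 + j) = ((-13 + 73) + (-7 + 2*57² + 240*57))*(-41701 + 16900) = (60 + (-7 + 2*3249 + 13680))*(-24801) = (60 + (-7 + 6498 + 13680))*(-24801) = (60 + 20171)*(-24801) = 20231*(-24801) = -501749031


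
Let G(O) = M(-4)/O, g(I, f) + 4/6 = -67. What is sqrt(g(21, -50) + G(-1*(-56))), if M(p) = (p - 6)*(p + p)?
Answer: I*sqrt(29211)/21 ≈ 8.1387*I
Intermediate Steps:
g(I, f) = -203/3 (g(I, f) = -2/3 - 67 = -203/3)
M(p) = 2*p*(-6 + p) (M(p) = (-6 + p)*(2*p) = 2*p*(-6 + p))
G(O) = 80/O (G(O) = (2*(-4)*(-6 - 4))/O = (2*(-4)*(-10))/O = 80/O)
sqrt(g(21, -50) + G(-1*(-56))) = sqrt(-203/3 + 80/((-1*(-56)))) = sqrt(-203/3 + 80/56) = sqrt(-203/3 + 80*(1/56)) = sqrt(-203/3 + 10/7) = sqrt(-1391/21) = I*sqrt(29211)/21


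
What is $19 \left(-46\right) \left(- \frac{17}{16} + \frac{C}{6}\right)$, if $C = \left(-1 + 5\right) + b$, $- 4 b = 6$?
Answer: $\frac{13547}{24} \approx 564.46$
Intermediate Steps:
$b = - \frac{3}{2}$ ($b = \left(- \frac{1}{4}\right) 6 = - \frac{3}{2} \approx -1.5$)
$C = \frac{5}{2}$ ($C = \left(-1 + 5\right) - \frac{3}{2} = 4 - \frac{3}{2} = \frac{5}{2} \approx 2.5$)
$19 \left(-46\right) \left(- \frac{17}{16} + \frac{C}{6}\right) = 19 \left(-46\right) \left(- \frac{17}{16} + \frac{5}{2 \cdot 6}\right) = - 874 \left(\left(-17\right) \frac{1}{16} + \frac{5}{2} \cdot \frac{1}{6}\right) = - 874 \left(- \frac{17}{16} + \frac{5}{12}\right) = \left(-874\right) \left(- \frac{31}{48}\right) = \frac{13547}{24}$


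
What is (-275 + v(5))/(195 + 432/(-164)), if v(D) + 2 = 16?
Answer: -3567/2629 ≈ -1.3568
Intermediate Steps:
v(D) = 14 (v(D) = -2 + 16 = 14)
(-275 + v(5))/(195 + 432/(-164)) = (-275 + 14)/(195 + 432/(-164)) = -261/(195 + 432*(-1/164)) = -261/(195 - 108/41) = -261/7887/41 = -261*41/7887 = -3567/2629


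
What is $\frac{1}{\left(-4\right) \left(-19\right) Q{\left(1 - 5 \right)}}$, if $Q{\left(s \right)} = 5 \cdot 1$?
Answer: $\frac{1}{380} \approx 0.0026316$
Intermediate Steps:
$Q{\left(s \right)} = 5$
$\frac{1}{\left(-4\right) \left(-19\right) Q{\left(1 - 5 \right)}} = \frac{1}{\left(-4\right) \left(-19\right) 5} = \frac{1}{76 \cdot 5} = \frac{1}{380}$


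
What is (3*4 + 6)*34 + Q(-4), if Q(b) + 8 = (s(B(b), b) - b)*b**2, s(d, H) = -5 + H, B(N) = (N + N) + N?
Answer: 524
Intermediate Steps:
B(N) = 3*N (B(N) = 2*N + N = 3*N)
Q(b) = -8 - 5*b**2 (Q(b) = -8 + ((-5 + b) - b)*b**2 = -8 - 5*b**2)
(3*4 + 6)*34 + Q(-4) = (3*4 + 6)*34 + (-8 - 5*(-4)**2) = (12 + 6)*34 + (-8 - 5*16) = 18*34 + (-8 - 80) = 612 - 88 = 524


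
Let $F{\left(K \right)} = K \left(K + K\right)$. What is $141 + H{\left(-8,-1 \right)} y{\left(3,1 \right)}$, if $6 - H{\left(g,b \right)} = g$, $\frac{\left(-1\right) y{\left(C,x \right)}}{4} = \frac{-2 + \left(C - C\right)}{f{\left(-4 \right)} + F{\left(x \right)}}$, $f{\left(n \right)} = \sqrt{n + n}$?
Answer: $\frac{- 197 i + 141 \sqrt{2}}{\sqrt{2} - i} \approx 159.67 - 26.399 i$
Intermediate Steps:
$F{\left(K \right)} = 2 K^{2}$ ($F{\left(K \right)} = K 2 K = 2 K^{2}$)
$f{\left(n \right)} = \sqrt{2} \sqrt{n}$ ($f{\left(n \right)} = \sqrt{2 n} = \sqrt{2} \sqrt{n}$)
$y{\left(C,x \right)} = \frac{8}{2 x^{2} + 2 i \sqrt{2}}$ ($y{\left(C,x \right)} = - 4 \frac{-2 + \left(C - C\right)}{\sqrt{2} \sqrt{-4} + 2 x^{2}} = - 4 \frac{-2 + 0}{\sqrt{2} \cdot 2 i + 2 x^{2}} = - 4 \left(- \frac{2}{2 i \sqrt{2} + 2 x^{2}}\right) = - 4 \left(- \frac{2}{2 x^{2} + 2 i \sqrt{2}}\right) = \frac{8}{2 x^{2} + 2 i \sqrt{2}}$)
$H{\left(g,b \right)} = 6 - g$
$141 + H{\left(-8,-1 \right)} y{\left(3,1 \right)} = 141 + \left(6 - -8\right) \frac{4}{1^{2} + i \sqrt{2}} = 141 + \left(6 + 8\right) \frac{4}{1 + i \sqrt{2}} = 141 + 14 \frac{4}{1 + i \sqrt{2}} = 141 + \frac{56}{1 + i \sqrt{2}}$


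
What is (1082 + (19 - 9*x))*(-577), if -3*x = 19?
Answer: -668166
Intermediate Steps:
x = -19/3 (x = -⅓*19 = -19/3 ≈ -6.3333)
(1082 + (19 - 9*x))*(-577) = (1082 + (19 - 9*(-19/3)))*(-577) = (1082 + (19 + 57))*(-577) = (1082 + 76)*(-577) = 1158*(-577) = -668166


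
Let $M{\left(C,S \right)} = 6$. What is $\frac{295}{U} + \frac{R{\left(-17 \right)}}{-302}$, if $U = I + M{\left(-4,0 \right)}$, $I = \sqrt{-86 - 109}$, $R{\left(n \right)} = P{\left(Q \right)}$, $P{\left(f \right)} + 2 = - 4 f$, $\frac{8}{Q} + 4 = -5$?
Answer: $\frac{801271}{104643} - \frac{295 i \sqrt{195}}{231} \approx 7.6572 - 17.833 i$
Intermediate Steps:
$Q = - \frac{8}{9}$ ($Q = \frac{8}{-4 - 5} = \frac{8}{-9} = 8 \left(- \frac{1}{9}\right) = - \frac{8}{9} \approx -0.88889$)
$P{\left(f \right)} = -2 - 4 f$
$R{\left(n \right)} = \frac{14}{9}$ ($R{\left(n \right)} = -2 - - \frac{32}{9} = -2 + \frac{32}{9} = \frac{14}{9}$)
$I = i \sqrt{195}$ ($I = \sqrt{-195} = i \sqrt{195} \approx 13.964 i$)
$U = 6 + i \sqrt{195}$ ($U = i \sqrt{195} + 6 = 6 + i \sqrt{195} \approx 6.0 + 13.964 i$)
$\frac{295}{U} + \frac{R{\left(-17 \right)}}{-302} = \frac{295}{6 + i \sqrt{195}} + \frac{14}{9 \left(-302\right)} = \frac{295}{6 + i \sqrt{195}} + \frac{14}{9} \left(- \frac{1}{302}\right) = \frac{295}{6 + i \sqrt{195}} - \frac{7}{1359} = - \frac{7}{1359} + \frac{295}{6 + i \sqrt{195}}$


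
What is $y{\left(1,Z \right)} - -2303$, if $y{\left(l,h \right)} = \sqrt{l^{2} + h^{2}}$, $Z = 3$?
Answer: $2303 + \sqrt{10} \approx 2306.2$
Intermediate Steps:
$y{\left(l,h \right)} = \sqrt{h^{2} + l^{2}}$
$y{\left(1,Z \right)} - -2303 = \sqrt{3^{2} + 1^{2}} - -2303 = \sqrt{9 + 1} + 2303 = \sqrt{10} + 2303 = 2303 + \sqrt{10}$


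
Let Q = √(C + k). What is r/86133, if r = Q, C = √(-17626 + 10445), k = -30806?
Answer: √(-30806 + I*√7181)/86133 ≈ 2.8027e-6 + 0.0020377*I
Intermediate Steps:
C = I*√7181 (C = √(-7181) = I*√7181 ≈ 84.741*I)
Q = √(-30806 + I*√7181) (Q = √(I*√7181 - 30806) = √(-30806 + I*√7181) ≈ 0.241 + 175.52*I)
r = √(-30806 + I*√7181) ≈ 0.241 + 175.52*I
r/86133 = √(-30806 + I*√7181)/86133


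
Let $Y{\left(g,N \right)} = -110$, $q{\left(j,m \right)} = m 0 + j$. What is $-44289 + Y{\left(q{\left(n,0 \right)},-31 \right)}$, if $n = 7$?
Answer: $-44399$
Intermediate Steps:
$q{\left(j,m \right)} = j$ ($q{\left(j,m \right)} = 0 + j = j$)
$-44289 + Y{\left(q{\left(n,0 \right)},-31 \right)} = -44289 - 110 = -44399$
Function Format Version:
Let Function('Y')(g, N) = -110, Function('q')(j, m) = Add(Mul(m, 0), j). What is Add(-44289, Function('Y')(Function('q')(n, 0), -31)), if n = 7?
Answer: -44399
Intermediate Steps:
Function('q')(j, m) = j (Function('q')(j, m) = Add(0, j) = j)
Add(-44289, Function('Y')(Function('q')(n, 0), -31)) = Add(-44289, -110) = -44399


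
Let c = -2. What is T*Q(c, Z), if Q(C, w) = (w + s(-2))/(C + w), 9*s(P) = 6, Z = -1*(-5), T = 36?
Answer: 68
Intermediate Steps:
Z = 5
s(P) = ⅔ (s(P) = (⅑)*6 = ⅔)
Q(C, w) = (⅔ + w)/(C + w) (Q(C, w) = (w + ⅔)/(C + w) = (⅔ + w)/(C + w))
T*Q(c, Z) = 36*((⅔ + 5)/(-2 + 5)) = 36*((17/3)/3) = 36*((⅓)*(17/3)) = 36*(17/9) = 68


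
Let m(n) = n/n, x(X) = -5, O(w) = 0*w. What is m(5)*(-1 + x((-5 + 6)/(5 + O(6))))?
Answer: -6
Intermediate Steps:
O(w) = 0
m(n) = 1
m(5)*(-1 + x((-5 + 6)/(5 + O(6)))) = 1*(-1 - 5) = 1*(-6) = -6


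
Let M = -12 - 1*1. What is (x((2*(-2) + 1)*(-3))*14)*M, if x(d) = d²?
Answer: -14742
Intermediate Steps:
M = -13 (M = -12 - 1 = -13)
(x((2*(-2) + 1)*(-3))*14)*M = (((2*(-2) + 1)*(-3))²*14)*(-13) = (((-4 + 1)*(-3))²*14)*(-13) = ((-3*(-3))²*14)*(-13) = (9²*14)*(-13) = (81*14)*(-13) = 1134*(-13) = -14742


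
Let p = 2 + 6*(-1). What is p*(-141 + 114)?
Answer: 108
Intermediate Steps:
p = -4 (p = 2 - 6 = -4)
p*(-141 + 114) = -4*(-141 + 114) = -4*(-27) = 108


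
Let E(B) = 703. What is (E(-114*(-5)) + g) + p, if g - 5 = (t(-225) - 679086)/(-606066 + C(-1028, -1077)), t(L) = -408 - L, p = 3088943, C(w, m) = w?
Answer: 1875709263463/607094 ≈ 3.0897e+6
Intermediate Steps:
g = 3714739/607094 (g = 5 + ((-408 - 1*(-225)) - 679086)/(-606066 - 1028) = 5 + ((-408 + 225) - 679086)/(-607094) = 5 + (-183 - 679086)*(-1/607094) = 5 - 679269*(-1/607094) = 5 + 679269/607094 = 3714739/607094 ≈ 6.1189)
(E(-114*(-5)) + g) + p = (703 + 3714739/607094) + 3088943 = 430501821/607094 + 3088943 = 1875709263463/607094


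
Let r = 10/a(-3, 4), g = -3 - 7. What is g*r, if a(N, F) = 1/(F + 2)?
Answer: -600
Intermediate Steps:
g = -10
a(N, F) = 1/(2 + F)
r = 60 (r = 10/1/(2 + 4) = 10/1/6 = 10/(1/6) = 6*10 = 60)
g*r = -10*60 = -600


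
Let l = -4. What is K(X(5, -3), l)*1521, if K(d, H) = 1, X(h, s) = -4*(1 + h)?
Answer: 1521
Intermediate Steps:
X(h, s) = -4 - 4*h
K(X(5, -3), l)*1521 = 1*1521 = 1521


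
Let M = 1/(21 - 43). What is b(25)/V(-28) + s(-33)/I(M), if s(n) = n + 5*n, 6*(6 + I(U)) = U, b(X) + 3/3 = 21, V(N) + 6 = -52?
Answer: 750014/22997 ≈ 32.614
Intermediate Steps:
V(N) = -58 (V(N) = -6 - 52 = -58)
b(X) = 20 (b(X) = -1 + 21 = 20)
M = -1/22 (M = 1/(-22) = -1/22 ≈ -0.045455)
I(U) = -6 + U/6
s(n) = 6*n
b(25)/V(-28) + s(-33)/I(M) = 20/(-58) + (6*(-33))/(-6 + (1/6)*(-1/22)) = 20*(-1/58) - 198/(-6 - 1/132) = -10/29 - 198/(-793/132) = -10/29 - 198*(-132/793) = -10/29 + 26136/793 = 750014/22997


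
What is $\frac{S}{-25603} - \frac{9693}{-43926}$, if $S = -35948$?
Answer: $\frac{609073909}{374879126} \approx 1.6247$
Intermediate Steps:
$\frac{S}{-25603} - \frac{9693}{-43926} = - \frac{35948}{-25603} - \frac{9693}{-43926} = \left(-35948\right) \left(- \frac{1}{25603}\right) - - \frac{3231}{14642} = \frac{35948}{25603} + \frac{3231}{14642} = \frac{609073909}{374879126}$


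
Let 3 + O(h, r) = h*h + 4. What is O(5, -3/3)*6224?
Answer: 161824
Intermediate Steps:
O(h, r) = 1 + h**2 (O(h, r) = -3 + (h*h + 4) = -3 + (h**2 + 4) = -3 + (4 + h**2) = 1 + h**2)
O(5, -3/3)*6224 = (1 + 5**2)*6224 = (1 + 25)*6224 = 26*6224 = 161824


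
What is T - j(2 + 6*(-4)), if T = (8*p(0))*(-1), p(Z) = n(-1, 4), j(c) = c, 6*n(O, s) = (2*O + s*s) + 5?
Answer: -10/3 ≈ -3.3333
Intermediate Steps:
n(O, s) = ⅚ + O/3 + s²/6 (n(O, s) = ((2*O + s*s) + 5)/6 = ((2*O + s²) + 5)/6 = ((s² + 2*O) + 5)/6 = (5 + s² + 2*O)/6 = ⅚ + O/3 + s²/6)
p(Z) = 19/6 (p(Z) = ⅚ + (⅓)*(-1) + (⅙)*4² = ⅚ - ⅓ + (⅙)*16 = ⅚ - ⅓ + 8/3 = 19/6)
T = -76/3 (T = (8*(19/6))*(-1) = (76/3)*(-1) = -76/3 ≈ -25.333)
T - j(2 + 6*(-4)) = -76/3 - (2 + 6*(-4)) = -76/3 - (2 - 24) = -76/3 - 1*(-22) = -76/3 + 22 = -10/3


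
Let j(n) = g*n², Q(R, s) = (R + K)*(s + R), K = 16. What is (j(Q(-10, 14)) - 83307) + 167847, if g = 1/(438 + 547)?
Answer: 83272476/985 ≈ 84541.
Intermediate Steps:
Q(R, s) = (16 + R)*(R + s) (Q(R, s) = (R + 16)*(s + R) = (16 + R)*(R + s))
g = 1/985 ≈ 0.0010152
j(n) = n²/985
(j(Q(-10, 14)) - 83307) + 167847 = (((-10)² + 16*(-10) + 16*14 - 10*14)²/985 - 83307) + 167847 = ((100 - 160 + 224 - 140)²/985 - 83307) + 167847 = ((1/985)*24² - 83307) + 167847 = ((1/985)*576 - 83307) + 167847 = (576/985 - 83307) + 167847 = -82056819/985 + 167847 = 83272476/985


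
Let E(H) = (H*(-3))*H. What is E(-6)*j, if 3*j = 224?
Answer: -8064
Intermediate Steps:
j = 224/3 (j = (1/3)*224 = 224/3 ≈ 74.667)
E(H) = -3*H**2 (E(H) = (-3*H)*H = -3*H**2)
E(-6)*j = -3*(-6)**2*(224/3) = -3*36*(224/3) = -108*224/3 = -8064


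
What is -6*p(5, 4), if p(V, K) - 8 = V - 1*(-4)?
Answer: -102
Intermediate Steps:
p(V, K) = 12 + V (p(V, K) = 8 + (V - 1*(-4)) = 8 + (V + 4) = 8 + (4 + V) = 12 + V)
-6*p(5, 4) = -6*(12 + 5) = -6*17 = -102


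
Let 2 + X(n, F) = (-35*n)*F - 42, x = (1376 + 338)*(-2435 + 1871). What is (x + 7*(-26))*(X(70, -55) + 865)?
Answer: -131080617338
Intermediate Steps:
x = -966696 (x = 1714*(-564) = -966696)
X(n, F) = -44 - 35*F*n (X(n, F) = -2 + ((-35*n)*F - 42) = -2 + (-35*F*n - 42) = -2 + (-42 - 35*F*n) = -44 - 35*F*n)
(x + 7*(-26))*(X(70, -55) + 865) = (-966696 + 7*(-26))*((-44 - 35*(-55)*70) + 865) = (-966696 - 182)*((-44 + 134750) + 865) = -966878*(134706 + 865) = -966878*135571 = -131080617338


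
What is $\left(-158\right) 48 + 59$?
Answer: $-7525$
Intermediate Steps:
$\left(-158\right) 48 + 59 = -7584 + 59 = -7525$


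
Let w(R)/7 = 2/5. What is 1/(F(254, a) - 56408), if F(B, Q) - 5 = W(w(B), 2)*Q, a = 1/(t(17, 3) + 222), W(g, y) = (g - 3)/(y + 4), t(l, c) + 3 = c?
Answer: -6660/375643981 ≈ -1.7730e-5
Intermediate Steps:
t(l, c) = -3 + c
w(R) = 14/5 (w(R) = 7*(2/5) = 7*(2*(⅕)) = 7*(⅖) = 14/5)
W(g, y) = (-3 + g)/(4 + y)
a = 1/222 (a = 1/((-3 + 3) + 222) = 1/(0 + 222) = 1/222 ≈ 0.0045045)
F(B, Q) = 5 - Q/30 (F(B, Q) = 5 + ((-3 + 14/5)/(4 + 2))*Q = 5 + (-⅕/6)*Q = 5 + ((⅙)*(-⅕))*Q = 5 - Q/30)
1/(F(254, a) - 56408) = 1/((5 - 1/30*1/222) - 56408) = 1/((5 - 1/6660) - 56408) = 1/(33299/6660 - 56408) = 1/(-375643981/6660) = -6660/375643981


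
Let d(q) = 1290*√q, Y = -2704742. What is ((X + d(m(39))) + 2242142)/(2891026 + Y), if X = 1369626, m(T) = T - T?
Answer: 902942/46571 ≈ 19.388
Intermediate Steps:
m(T) = 0
((X + d(m(39))) + 2242142)/(2891026 + Y) = ((1369626 + 1290*√0) + 2242142)/(2891026 - 2704742) = ((1369626 + 1290*0) + 2242142)/186284 = ((1369626 + 0) + 2242142)*(1/186284) = (1369626 + 2242142)*(1/186284) = 3611768*(1/186284) = 902942/46571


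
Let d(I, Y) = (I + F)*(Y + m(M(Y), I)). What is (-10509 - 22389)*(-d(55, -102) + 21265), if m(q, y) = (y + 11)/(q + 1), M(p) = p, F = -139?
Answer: -42005909994/101 ≈ -4.1590e+8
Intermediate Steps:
m(q, y) = (11 + y)/(1 + q)
d(I, Y) = (-139 + I)*(Y + (11 + I)/(1 + Y)) (d(I, Y) = (I - 139)*(Y + (11 + I)/(1 + Y)) = (-139 + I)*(Y + (11 + I)/(1 + Y)))
(-10509 - 22389)*(-d(55, -102) + 21265) = (-10509 - 22389)*(-(-1529 - 139*55 + 55*(11 + 55) - 102*(1 - 102)*(-139 + 55))/(1 - 102) + 21265) = -32898*(-(-1529 - 7645 + 55*66 - 102*(-101)*(-84))/(-101) + 21265) = -32898*(-(-1)*(-1529 - 7645 + 3630 - 865368)/101 + 21265) = -32898*(-(-1)*(-870912)/101 + 21265) = -32898*(-1*870912/101 + 21265) = -32898*(-870912/101 + 21265) = -32898*1276853/101 = -42005909994/101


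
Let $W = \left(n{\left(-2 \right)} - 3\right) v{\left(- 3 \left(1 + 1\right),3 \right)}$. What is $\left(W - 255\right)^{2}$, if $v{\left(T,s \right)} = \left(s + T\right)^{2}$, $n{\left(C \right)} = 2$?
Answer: $69696$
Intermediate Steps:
$v{\left(T,s \right)} = \left(T + s\right)^{2}$
$W = -9$ ($W = \left(2 - 3\right) \left(- 3 \left(1 + 1\right) + 3\right)^{2} = - \left(\left(-3\right) 2 + 3\right)^{2} = - \left(-6 + 3\right)^{2} = - \left(-3\right)^{2} = \left(-1\right) 9 = -9$)
$\left(W - 255\right)^{2} = \left(-9 - 255\right)^{2} = \left(-264\right)^{2} = 69696$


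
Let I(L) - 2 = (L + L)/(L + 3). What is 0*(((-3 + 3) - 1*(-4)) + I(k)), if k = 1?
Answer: 0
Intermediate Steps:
I(L) = 2 + 2*L/(3 + L) (I(L) = 2 + (L + L)/(L + 3) = 2 + (2*L)/(3 + L) = 2 + 2*L/(3 + L))
0*(((-3 + 3) - 1*(-4)) + I(k)) = 0*(((-3 + 3) - 1*(-4)) + 2*(3 + 2*1)/(3 + 1)) = 0*((0 + 4) + 2*(3 + 2)/4) = 0*(4 + 2*(1/4)*5) = 0*(4 + 5/2) = 0*(13/2) = 0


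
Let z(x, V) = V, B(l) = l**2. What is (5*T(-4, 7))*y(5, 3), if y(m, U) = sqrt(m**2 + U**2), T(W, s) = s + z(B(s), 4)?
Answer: 55*sqrt(34) ≈ 320.70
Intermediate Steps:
T(W, s) = 4 + s (T(W, s) = s + 4 = 4 + s)
y(m, U) = sqrt(U**2 + m**2)
(5*T(-4, 7))*y(5, 3) = (5*(4 + 7))*sqrt(3**2 + 5**2) = (5*11)*sqrt(9 + 25) = 55*sqrt(34)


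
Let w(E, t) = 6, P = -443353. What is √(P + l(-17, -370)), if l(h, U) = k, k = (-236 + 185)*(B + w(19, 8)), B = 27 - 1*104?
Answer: 2*I*√109933 ≈ 663.12*I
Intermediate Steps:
B = -77 (B = 27 - 104 = -77)
k = 3621 (k = (-236 + 185)*(-77 + 6) = -51*(-71) = 3621)
l(h, U) = 3621
√(P + l(-17, -370)) = √(-443353 + 3621) = √(-439732) = 2*I*√109933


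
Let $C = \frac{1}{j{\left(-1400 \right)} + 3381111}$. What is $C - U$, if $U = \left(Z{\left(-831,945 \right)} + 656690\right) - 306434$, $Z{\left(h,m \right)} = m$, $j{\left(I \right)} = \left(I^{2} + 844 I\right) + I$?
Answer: $- \frac{1460332741310}{4158111} \approx -3.512 \cdot 10^{5}$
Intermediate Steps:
$j{\left(I \right)} = I^{2} + 845 I$
$U = 351201$ ($U = \left(945 + 656690\right) - 306434 = 657635 - 306434 = 351201$)
$C = \frac{1}{4158111}$ ($C = \frac{1}{- 1400 \left(845 - 1400\right) + 3381111} = \frac{1}{\left(-1400\right) \left(-555\right) + 3381111} = \frac{1}{777000 + 3381111} = \frac{1}{4158111} \approx 2.4049 \cdot 10^{-7}$)
$C - U = \frac{1}{4158111} - 351201 = - \frac{1460332741310}{4158111}$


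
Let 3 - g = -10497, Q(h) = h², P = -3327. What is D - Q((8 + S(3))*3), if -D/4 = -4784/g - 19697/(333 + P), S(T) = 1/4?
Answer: -4450468473/6986000 ≈ -637.06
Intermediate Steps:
S(T) = ¼
g = 10500 (g = 3 - 1*(-10497) = 3 + 10497 = 10500)
D = -10694178/436625 (D = -4*(-4784/10500 - 19697/(333 - 3327)) = -4*(-4784*1/10500 - 19697/(-2994)) = -4*(-1196/2625 - 19697*(-1/2994)) = -4*(-1196/2625 + 19697/2994) = -4*5347089/873250 = -10694178/436625 ≈ -24.493)
D - Q((8 + S(3))*3) = -10694178/436625 - ((8 + ¼)*3)² = -10694178/436625 - ((33/4)*3)² = -10694178/436625 - (99/4)² = -10694178/436625 - 1*9801/16 = -10694178/436625 - 9801/16 = -4450468473/6986000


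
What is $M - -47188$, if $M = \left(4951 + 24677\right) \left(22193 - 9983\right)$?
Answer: $361805068$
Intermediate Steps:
$M = 361757880$ ($M = 29628 \cdot 12210 = 361757880$)
$M - -47188 = 361757880 - -47188 = 361757880 + 47188 = 361805068$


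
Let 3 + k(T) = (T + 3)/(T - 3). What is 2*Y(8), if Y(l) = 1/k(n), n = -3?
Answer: -2/3 ≈ -0.66667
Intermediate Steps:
k(T) = -3 + (3 + T)/(-3 + T) (k(T) = -3 + (T + 3)/(T - 3) = -3 + (3 + T)/(-3 + T))
Y(l) = -1/3 (Y(l) = 1/(2*(6 - 1*(-3))/(-3 - 3)) = 1/(2*(6 + 3)/(-6)) = 1/(2*(-1/6)*9) = 1/(-3) = -1/3)
2*Y(8) = 2*(-1/3) = -2/3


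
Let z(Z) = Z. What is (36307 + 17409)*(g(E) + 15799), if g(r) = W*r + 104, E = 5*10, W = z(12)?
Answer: 886475148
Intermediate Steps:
W = 12
E = 50
g(r) = 104 + 12*r (g(r) = 12*r + 104 = 104 + 12*r)
(36307 + 17409)*(g(E) + 15799) = (36307 + 17409)*((104 + 12*50) + 15799) = 53716*((104 + 600) + 15799) = 53716*(704 + 15799) = 53716*16503 = 886475148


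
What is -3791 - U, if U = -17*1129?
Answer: 15402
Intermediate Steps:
U = -19193
-3791 - U = -3791 - 1*(-19193) = -3791 + 19193 = 15402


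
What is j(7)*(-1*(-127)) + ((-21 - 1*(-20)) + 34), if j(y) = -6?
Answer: -729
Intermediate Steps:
j(7)*(-1*(-127)) + ((-21 - 1*(-20)) + 34) = -(-6)*(-127) + ((-21 - 1*(-20)) + 34) = -6*127 + ((-21 + 20) + 34) = -762 + (-1 + 34) = -762 + 33 = -729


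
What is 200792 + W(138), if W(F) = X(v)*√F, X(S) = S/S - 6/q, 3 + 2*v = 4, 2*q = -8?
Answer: 200792 + 5*√138/2 ≈ 2.0082e+5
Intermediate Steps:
q = -4 (q = (½)*(-8) = -4)
v = ½ (v = -3/2 + (½)*4 = -3/2 + 2 = ½ ≈ 0.50000)
X(S) = 5/2 (X(S) = S/S - 6/(-4) = 1 - 6*(-¼) = 1 + 3/2 = 5/2)
W(F) = 5*√F/2
200792 + W(138) = 200792 + 5*√138/2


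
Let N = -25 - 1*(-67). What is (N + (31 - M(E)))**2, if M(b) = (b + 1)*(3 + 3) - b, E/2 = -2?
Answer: 7569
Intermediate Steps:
E = -4 (E = 2*(-2) = -4)
M(b) = 6 + 5*b (M(b) = (1 + b)*6 - b = (6 + 6*b) - b = 6 + 5*b)
N = 42 (N = -25 + 67 = 42)
(N + (31 - M(E)))**2 = (42 + (31 - (6 + 5*(-4))))**2 = (42 + (31 - (6 - 20)))**2 = (42 + (31 - 1*(-14)))**2 = (42 + (31 + 14))**2 = (42 + 45)**2 = 87**2 = 7569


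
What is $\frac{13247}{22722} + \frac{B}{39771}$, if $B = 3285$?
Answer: $\frac{22277341}{33469506} \approx 0.6656$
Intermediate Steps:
$\frac{13247}{22722} + \frac{B}{39771} = \frac{13247}{22722} + \frac{3285}{39771} = 13247 \cdot \frac{1}{22722} + 3285 \cdot \frac{1}{39771} = \frac{13247}{22722} + \frac{365}{4419} = \frac{22277341}{33469506}$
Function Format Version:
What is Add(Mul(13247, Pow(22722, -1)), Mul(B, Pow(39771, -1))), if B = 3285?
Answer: Rational(22277341, 33469506) ≈ 0.66560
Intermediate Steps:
Add(Mul(13247, Pow(22722, -1)), Mul(B, Pow(39771, -1))) = Add(Mul(13247, Pow(22722, -1)), Mul(3285, Pow(39771, -1))) = Add(Mul(13247, Rational(1, 22722)), Mul(3285, Rational(1, 39771))) = Add(Rational(13247, 22722), Rational(365, 4419)) = Rational(22277341, 33469506)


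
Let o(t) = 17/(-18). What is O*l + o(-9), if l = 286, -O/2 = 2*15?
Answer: -308897/18 ≈ -17161.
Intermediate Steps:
o(t) = -17/18 (o(t) = 17*(-1/18) = -17/18)
O = -60 (O = -4*15 = -2*30 = -60)
O*l + o(-9) = -60*286 - 17/18 = -17160 - 17/18 = -308897/18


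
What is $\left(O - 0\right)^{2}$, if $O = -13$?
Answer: $169$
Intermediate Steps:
$\left(O - 0\right)^{2} = \left(-13 - 0\right)^{2} = \left(-13 + \left(-2 + 2\right)\right)^{2} = \left(-13 + 0\right)^{2} = \left(-13\right)^{2} = 169$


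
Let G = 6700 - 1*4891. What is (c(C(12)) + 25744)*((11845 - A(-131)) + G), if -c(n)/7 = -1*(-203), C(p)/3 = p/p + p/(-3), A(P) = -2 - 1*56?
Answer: 333516976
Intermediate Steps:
A(P) = -58 (A(P) = -2 - 56 = -58)
C(p) = 3 - p (C(p) = 3*(p/p + p/(-3)) = 3*(1 + p*(-⅓)) = 3*(1 - p/3) = 3 - p)
G = 1809 (G = 6700 - 4891 = 1809)
c(n) = -1421 (c(n) = -(-7)*(-203) = -7*203 = -1421)
(c(C(12)) + 25744)*((11845 - A(-131)) + G) = (-1421 + 25744)*((11845 - 1*(-58)) + 1809) = 24323*((11845 + 58) + 1809) = 24323*(11903 + 1809) = 24323*13712 = 333516976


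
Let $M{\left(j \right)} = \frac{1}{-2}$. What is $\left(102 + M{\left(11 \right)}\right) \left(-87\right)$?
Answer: $- \frac{17661}{2} \approx -8830.5$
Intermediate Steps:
$M{\left(j \right)} = - \frac{1}{2}$
$\left(102 + M{\left(11 \right)}\right) \left(-87\right) = \left(102 - \frac{1}{2}\right) \left(-87\right) = \frac{203}{2} \left(-87\right) = - \frac{17661}{2}$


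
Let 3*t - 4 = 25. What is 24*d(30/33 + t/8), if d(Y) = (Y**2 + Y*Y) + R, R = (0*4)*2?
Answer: 312481/1452 ≈ 215.21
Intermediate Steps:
t = 29/3 (t = 4/3 + (1/3)*25 = 4/3 + 25/3 = 29/3 ≈ 9.6667)
R = 0 (R = 0*2 = 0)
d(Y) = 2*Y**2 (d(Y) = (Y**2 + Y*Y) + 0 = (Y**2 + Y**2) + 0 = 2*Y**2 + 0 = 2*Y**2)
24*d(30/33 + t/8) = 24*(2*(30/33 + (29/3)/8)**2) = 24*(2*(30*(1/33) + (29/3)*(1/8))**2) = 24*(2*(10/11 + 29/24)**2) = 24*(2*(559/264)**2) = 24*(2*(312481/69696)) = 24*(312481/34848) = 312481/1452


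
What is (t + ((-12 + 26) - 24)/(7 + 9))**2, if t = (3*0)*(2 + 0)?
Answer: 25/64 ≈ 0.39063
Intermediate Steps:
t = 0 (t = 0*2 = 0)
(t + ((-12 + 26) - 24)/(7 + 9))**2 = (0 + ((-12 + 26) - 24)/(7 + 9))**2 = (0 + (14 - 24)/16)**2 = (0 - 10*1/16)**2 = (0 - 5/8)**2 = (-5/8)**2 = 25/64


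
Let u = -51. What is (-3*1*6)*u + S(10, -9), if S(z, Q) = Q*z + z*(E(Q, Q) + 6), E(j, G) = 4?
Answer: 928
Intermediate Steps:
S(z, Q) = 10*z + Q*z (S(z, Q) = Q*z + z*(4 + 6) = Q*z + z*10 = Q*z + 10*z = 10*z + Q*z)
(-3*1*6)*u + S(10, -9) = (-3*1*6)*(-51) + 10*(10 - 9) = -3*6*(-51) + 10*1 = -18*(-51) + 10 = 918 + 10 = 928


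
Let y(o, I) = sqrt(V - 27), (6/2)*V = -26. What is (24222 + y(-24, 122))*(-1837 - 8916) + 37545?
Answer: -260421621 - 10753*I*sqrt(321)/3 ≈ -2.6042e+8 - 64219.0*I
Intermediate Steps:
V = -26/3 (V = (1/3)*(-26) = -26/3 ≈ -8.6667)
y(o, I) = I*sqrt(321)/3 (y(o, I) = sqrt(-26/3 - 27) = sqrt(-107/3) = I*sqrt(321)/3)
(24222 + y(-24, 122))*(-1837 - 8916) + 37545 = (24222 + I*sqrt(321)/3)*(-1837 - 8916) + 37545 = (24222 + I*sqrt(321)/3)*(-10753) + 37545 = (-260459166 - 10753*I*sqrt(321)/3) + 37545 = -260421621 - 10753*I*sqrt(321)/3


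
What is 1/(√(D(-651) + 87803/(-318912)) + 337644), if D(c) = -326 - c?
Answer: 107678723328/36357074755800635 - 8*√516032488851/36357074755800635 ≈ 2.9615e-6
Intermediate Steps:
1/(√(D(-651) + 87803/(-318912)) + 337644) = 1/(√((-326 - 1*(-651)) + 87803/(-318912)) + 337644) = 1/(√((-326 + 651) + 87803*(-1/318912)) + 337644) = 1/(√(325 - 87803/318912) + 337644) = 1/(√(103558597/318912) + 337644) = 1/(√516032488851/39864 + 337644) = 1/(337644 + √516032488851/39864)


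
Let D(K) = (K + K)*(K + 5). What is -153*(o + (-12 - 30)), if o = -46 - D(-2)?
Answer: 11628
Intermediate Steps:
D(K) = 2*K*(5 + K) (D(K) = (2*K)*(5 + K) = 2*K*(5 + K))
o = -34 (o = -46 - 2*(-2)*(5 - 2) = -46 - 2*(-2)*3 = -46 - 1*(-12) = -46 + 12 = -34)
-153*(o + (-12 - 30)) = -153*(-34 + (-12 - 30)) = -153*(-34 - 42) = -153*(-76) = 11628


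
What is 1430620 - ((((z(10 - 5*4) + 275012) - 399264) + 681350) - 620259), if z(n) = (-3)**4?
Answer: 1493700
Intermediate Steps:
z(n) = 81
1430620 - ((((z(10 - 5*4) + 275012) - 399264) + 681350) - 620259) = 1430620 - ((((81 + 275012) - 399264) + 681350) - 620259) = 1430620 - (((275093 - 399264) + 681350) - 620259) = 1430620 - ((-124171 + 681350) - 620259) = 1430620 - (557179 - 620259) = 1430620 - 1*(-63080) = 1430620 + 63080 = 1493700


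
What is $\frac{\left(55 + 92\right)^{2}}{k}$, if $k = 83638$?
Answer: $\frac{21609}{83638} \approx 0.25836$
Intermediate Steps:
$\frac{\left(55 + 92\right)^{2}}{k} = \frac{\left(55 + 92\right)^{2}}{83638} = 147^{2} \cdot \frac{1}{83638} = 21609 \cdot \frac{1}{83638} = \frac{21609}{83638}$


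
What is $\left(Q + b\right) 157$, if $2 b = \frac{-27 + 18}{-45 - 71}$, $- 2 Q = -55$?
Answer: $\frac{1003073}{232} \approx 4323.6$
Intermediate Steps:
$Q = \frac{55}{2}$ ($Q = \left(- \frac{1}{2}\right) \left(-55\right) = \frac{55}{2} \approx 27.5$)
$b = \frac{9}{232}$ ($b = \frac{\left(-27 + 18\right) \frac{1}{-45 - 71}}{2} = \frac{\left(-9\right) \frac{1}{-116}}{2} = \frac{\left(-9\right) \left(- \frac{1}{116}\right)}{2} = \frac{1}{2} \cdot \frac{9}{116} = \frac{9}{232} \approx 0.038793$)
$\left(Q + b\right) 157 = \left(\frac{55}{2} + \frac{9}{232}\right) 157 = \frac{6389}{232} \cdot 157 = \frac{1003073}{232}$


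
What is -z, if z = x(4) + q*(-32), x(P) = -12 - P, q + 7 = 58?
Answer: 1648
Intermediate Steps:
q = 51 (q = -7 + 58 = 51)
z = -1648 (z = (-12 - 1*4) + 51*(-32) = (-12 - 4) - 1632 = -16 - 1632 = -1648)
-z = -1*(-1648) = 1648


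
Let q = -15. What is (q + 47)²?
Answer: 1024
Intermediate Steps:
(q + 47)² = (-15 + 47)² = 32² = 1024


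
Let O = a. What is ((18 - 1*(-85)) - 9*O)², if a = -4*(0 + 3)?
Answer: 44521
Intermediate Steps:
a = -12 (a = -4*3 = -12)
O = -12
((18 - 1*(-85)) - 9*O)² = ((18 - 1*(-85)) - 9*(-12))² = ((18 + 85) + 108)² = (103 + 108)² = 211² = 44521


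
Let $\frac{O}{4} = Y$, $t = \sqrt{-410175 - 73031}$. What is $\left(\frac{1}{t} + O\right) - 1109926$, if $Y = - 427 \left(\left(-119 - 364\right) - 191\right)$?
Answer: $41266 - \frac{i \sqrt{483206}}{483206} \approx 41266.0 - 0.0014386 i$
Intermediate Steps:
$t = i \sqrt{483206}$ ($t = \sqrt{-483206} = i \sqrt{483206} \approx 695.13 i$)
$Y = 287798$ ($Y = - 427 \left(-483 - 191\right) = \left(-427\right) \left(-674\right) = 287798$)
$O = 1151192$ ($O = 4 \cdot 287798 = 1151192$)
$\left(\frac{1}{t} + O\right) - 1109926 = \left(\frac{1}{i \sqrt{483206}} + 1151192\right) - 1109926 = \left(- \frac{i \sqrt{483206}}{483206} + 1151192\right) - 1109926 = \left(1151192 - \frac{i \sqrt{483206}}{483206}\right) - 1109926 = 41266 - \frac{i \sqrt{483206}}{483206}$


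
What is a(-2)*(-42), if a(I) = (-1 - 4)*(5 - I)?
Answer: 1470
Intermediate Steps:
a(I) = -25 + 5*I (a(I) = -5*(5 - I) = -25 + 5*I)
a(-2)*(-42) = (-25 + 5*(-2))*(-42) = (-25 - 10)*(-42) = -35*(-42) = 1470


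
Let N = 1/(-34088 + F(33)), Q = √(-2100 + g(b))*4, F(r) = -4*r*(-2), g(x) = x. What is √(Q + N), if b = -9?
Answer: √(-2114 + 286015744*I*√2109)/8456 ≈ 9.5837 + 9.5837*I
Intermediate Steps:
F(r) = 8*r
Q = 4*I*√2109 (Q = √(-2100 - 9)*4 = √(-2109)*4 = (I*√2109)*4 = 4*I*√2109 ≈ 183.7*I)
N = -1/33824 (N = 1/(-34088 + 8*33) = 1/(-34088 + 264) = 1/(-33824) = -1/33824 ≈ -2.9565e-5)
√(Q + N) = √(4*I*√2109 - 1/33824) = √(-1/33824 + 4*I*√2109)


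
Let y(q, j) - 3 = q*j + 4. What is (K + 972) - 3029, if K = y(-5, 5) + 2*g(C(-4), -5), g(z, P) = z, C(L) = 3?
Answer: -2069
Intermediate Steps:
y(q, j) = 7 + j*q (y(q, j) = 3 + (q*j + 4) = 3 + (j*q + 4) = 3 + (4 + j*q) = 7 + j*q)
K = -12 (K = (7 + 5*(-5)) + 2*3 = (7 - 25) + 6 = -18 + 6 = -12)
(K + 972) - 3029 = (-12 + 972) - 3029 = 960 - 3029 = -2069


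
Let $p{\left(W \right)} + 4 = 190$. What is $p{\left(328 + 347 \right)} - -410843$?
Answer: $411029$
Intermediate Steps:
$p{\left(W \right)} = 186$ ($p{\left(W \right)} = -4 + 190 = 186$)
$p{\left(328 + 347 \right)} - -410843 = 186 - -410843 = 186 + 410843 = 411029$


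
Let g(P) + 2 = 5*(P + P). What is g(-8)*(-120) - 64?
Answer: 9776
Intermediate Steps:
g(P) = -2 + 10*P (g(P) = -2 + 5*(P + P) = -2 + 5*(2*P) = -2 + 10*P)
g(-8)*(-120) - 64 = (-2 + 10*(-8))*(-120) - 64 = (-2 - 80)*(-120) - 64 = -82*(-120) - 64 = 9840 - 64 = 9776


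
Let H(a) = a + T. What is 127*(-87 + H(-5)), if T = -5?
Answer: -12319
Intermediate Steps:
H(a) = -5 + a (H(a) = a - 5 = -5 + a)
127*(-87 + H(-5)) = 127*(-87 + (-5 - 5)) = 127*(-87 - 10) = 127*(-97) = -12319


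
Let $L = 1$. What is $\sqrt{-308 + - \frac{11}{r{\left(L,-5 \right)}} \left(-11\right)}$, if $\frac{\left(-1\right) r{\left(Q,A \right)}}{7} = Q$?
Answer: $\frac{3 i \sqrt{1771}}{7} \approx 18.036 i$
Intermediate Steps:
$r{\left(Q,A \right)} = - 7 Q$
$\sqrt{-308 + - \frac{11}{r{\left(L,-5 \right)}} \left(-11\right)} = \sqrt{-308 + - \frac{11}{\left(-7\right) 1} \left(-11\right)} = \sqrt{-308 + - \frac{11}{-7} \left(-11\right)} = \sqrt{-308 + \left(-11\right) \left(- \frac{1}{7}\right) \left(-11\right)} = \sqrt{-308 + \frac{11}{7} \left(-11\right)} = \sqrt{-308 - \frac{121}{7}} = \sqrt{- \frac{2277}{7}} = \frac{3 i \sqrt{1771}}{7}$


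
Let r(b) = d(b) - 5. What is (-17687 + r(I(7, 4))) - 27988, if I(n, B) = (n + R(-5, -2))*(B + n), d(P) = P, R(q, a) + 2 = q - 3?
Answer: -45713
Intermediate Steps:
R(q, a) = -5 + q (R(q, a) = -2 + (q - 3) = -2 + (-3 + q) = -5 + q)
I(n, B) = (-10 + n)*(B + n) (I(n, B) = (n + (-5 - 5))*(B + n) = (n - 10)*(B + n) = (-10 + n)*(B + n))
r(b) = -5 + b (r(b) = b - 5 = -5 + b)
(-17687 + r(I(7, 4))) - 27988 = (-17687 + (-5 + (7² - 10*4 - 10*7 + 4*7))) - 27988 = (-17687 + (-5 + (49 - 40 - 70 + 28))) - 27988 = (-17687 + (-5 - 33)) - 27988 = (-17687 - 38) - 27988 = -17725 - 27988 = -45713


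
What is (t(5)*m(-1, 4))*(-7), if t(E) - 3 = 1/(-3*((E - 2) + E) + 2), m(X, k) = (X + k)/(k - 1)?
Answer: -455/22 ≈ -20.682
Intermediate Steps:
m(X, k) = (X + k)/(-1 + k)
t(E) = 3 + 1/(8 - 6*E) (t(E) = 3 + 1/(-3*((E - 2) + E) + 2) = 3 + 1/(-3*((-2 + E) + E) + 2) = 3 + 1/(-3*(-2 + 2*E) + 2) = 3 + 1/((6 - 6*E) + 2) = 3 + 1/(8 - 6*E))
(t(5)*m(-1, 4))*(-7) = (((-25 + 18*5)/(2*(-4 + 3*5)))*((-1 + 4)/(-1 + 4)))*(-7) = (((-25 + 90)/(2*(-4 + 15)))*(3/3))*(-7) = (((½)*65/11)*((⅓)*3))*(-7) = (((½)*(1/11)*65)*1)*(-7) = ((65/22)*1)*(-7) = (65/22)*(-7) = -455/22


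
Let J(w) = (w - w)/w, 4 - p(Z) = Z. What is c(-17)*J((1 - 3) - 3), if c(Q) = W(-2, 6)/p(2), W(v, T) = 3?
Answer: 0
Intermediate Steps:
p(Z) = 4 - Z
J(w) = 0 (J(w) = 0/w = 0)
c(Q) = 3/2 (c(Q) = 3/(4 - 1*2) = 3/(4 - 2) = 3/2)
c(-17)*J((1 - 3) - 3) = (3/2)*0 = 0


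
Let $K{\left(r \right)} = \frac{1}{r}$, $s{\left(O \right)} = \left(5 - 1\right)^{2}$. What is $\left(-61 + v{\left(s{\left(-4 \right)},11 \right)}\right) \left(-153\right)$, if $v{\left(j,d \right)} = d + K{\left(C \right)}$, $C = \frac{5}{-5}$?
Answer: $7803$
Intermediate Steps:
$s{\left(O \right)} = 16$ ($s{\left(O \right)} = 4^{2} = 16$)
$C = -1$ ($C = 5 \left(- \frac{1}{5}\right) = -1$)
$v{\left(j,d \right)} = -1 + d$ ($v{\left(j,d \right)} = d + \frac{1}{-1} = d - 1 = -1 + d$)
$\left(-61 + v{\left(s{\left(-4 \right)},11 \right)}\right) \left(-153\right) = \left(-61 + \left(-1 + 11\right)\right) \left(-153\right) = \left(-61 + 10\right) \left(-153\right) = \left(-51\right) \left(-153\right) = 7803$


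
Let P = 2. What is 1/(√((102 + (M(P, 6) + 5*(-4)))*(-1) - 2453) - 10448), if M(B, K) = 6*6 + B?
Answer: -10448/109163277 - I*√2573/109163277 ≈ -9.571e-5 - 4.6467e-7*I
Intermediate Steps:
M(B, K) = 36 + B
1/(√((102 + (M(P, 6) + 5*(-4)))*(-1) - 2453) - 10448) = 1/(√((102 + ((36 + 2) + 5*(-4)))*(-1) - 2453) - 10448) = 1/(√((102 + (38 - 20))*(-1) - 2453) - 10448) = 1/(√((102 + 18)*(-1) - 2453) - 10448) = 1/(√(120*(-1) - 2453) - 10448) = 1/(√(-120 - 2453) - 10448) = 1/(√(-2573) - 10448) = 1/(I*√2573 - 10448) = 1/(-10448 + I*√2573)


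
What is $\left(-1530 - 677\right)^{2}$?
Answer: $4870849$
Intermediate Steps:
$\left(-1530 - 677\right)^{2} = \left(-2207\right)^{2} = 4870849$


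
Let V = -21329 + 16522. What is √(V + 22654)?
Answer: 3*√1983 ≈ 133.59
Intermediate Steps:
V = -4807
√(V + 22654) = √(-4807 + 22654) = √17847 = 3*√1983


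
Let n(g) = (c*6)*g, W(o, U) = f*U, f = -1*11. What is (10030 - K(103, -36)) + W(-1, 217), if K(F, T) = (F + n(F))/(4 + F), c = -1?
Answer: 818316/107 ≈ 7647.8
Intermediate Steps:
f = -11
W(o, U) = -11*U
n(g) = -6*g (n(g) = (-1*6)*g = -6*g)
K(F, T) = -5*F/(4 + F) (K(F, T) = (F - 6*F)/(4 + F) = (-5*F)/(4 + F) = -5*F/(4 + F))
(10030 - K(103, -36)) + W(-1, 217) = (10030 - (-5)*103/(4 + 103)) - 11*217 = (10030 - (-5)*103/107) - 2387 = (10030 - 1*(-515/107)) - 2387 = (10030 + 515/107) - 2387 = 1073725/107 - 2387 = 818316/107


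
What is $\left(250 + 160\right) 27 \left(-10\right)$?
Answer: $-110700$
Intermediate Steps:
$\left(250 + 160\right) 27 \left(-10\right) = 410 \left(-270\right) = -110700$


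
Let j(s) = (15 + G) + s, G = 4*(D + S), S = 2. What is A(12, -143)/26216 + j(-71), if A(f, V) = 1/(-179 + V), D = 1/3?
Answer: -1181817283/25324656 ≈ -46.667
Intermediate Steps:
D = ⅓ ≈ 0.33333
G = 28/3 (G = 4*(⅓ + 2) = 4*(7/3) = 28/3 ≈ 9.3333)
j(s) = 73/3 + s (j(s) = (15 + 28/3) + s = 73/3 + s)
A(12, -143)/26216 + j(-71) = 1/(-179 - 143*26216) + (73/3 - 71) = (1/26216)/(-322) - 140/3 = -1/322*1/26216 - 140/3 = -1/8441552 - 140/3 = -1181817283/25324656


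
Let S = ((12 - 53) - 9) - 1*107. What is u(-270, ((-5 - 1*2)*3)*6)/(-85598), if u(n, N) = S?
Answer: 157/85598 ≈ 0.0018342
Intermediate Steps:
S = -157 (S = (-41 - 9) - 107 = -50 - 107 = -157)
u(n, N) = -157
u(-270, ((-5 - 1*2)*3)*6)/(-85598) = -157/(-85598) = -157*(-1/85598) = 157/85598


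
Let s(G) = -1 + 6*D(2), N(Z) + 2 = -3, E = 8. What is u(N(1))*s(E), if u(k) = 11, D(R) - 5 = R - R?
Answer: 319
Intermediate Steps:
D(R) = 5 (D(R) = 5 + (R - R) = 5 + 0 = 5)
N(Z) = -5 (N(Z) = -2 - 3 = -5)
s(G) = 29 (s(G) = -1 + 6*5 = -1 + 30 = 29)
u(N(1))*s(E) = 11*29 = 319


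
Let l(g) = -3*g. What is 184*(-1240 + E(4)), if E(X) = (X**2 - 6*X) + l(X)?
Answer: -231840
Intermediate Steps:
E(X) = X**2 - 9*X (E(X) = (X**2 - 6*X) - 3*X = X**2 - 9*X)
184*(-1240 + E(4)) = 184*(-1240 + 4*(-9 + 4)) = 184*(-1240 + 4*(-5)) = 184*(-1240 - 20) = 184*(-1260) = -231840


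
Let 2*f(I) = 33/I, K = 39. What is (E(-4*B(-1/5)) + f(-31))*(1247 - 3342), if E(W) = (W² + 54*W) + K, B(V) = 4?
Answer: 73976545/62 ≈ 1.1932e+6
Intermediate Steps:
f(I) = 33/(2*I) (f(I) = (33/I)/2 = 33/(2*I))
E(W) = 39 + W² + 54*W (E(W) = (W² + 54*W) + 39 = 39 + W² + 54*W)
(E(-4*B(-1/5)) + f(-31))*(1247 - 3342) = ((39 + (-4*4)² + 54*(-4*4)) + (33/2)/(-31))*(1247 - 3342) = ((39 + (-16)² + 54*(-16)) + (33/2)*(-1/31))*(-2095) = ((39 + 256 - 864) - 33/62)*(-2095) = (-569 - 33/62)*(-2095) = -35311/62*(-2095) = 73976545/62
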